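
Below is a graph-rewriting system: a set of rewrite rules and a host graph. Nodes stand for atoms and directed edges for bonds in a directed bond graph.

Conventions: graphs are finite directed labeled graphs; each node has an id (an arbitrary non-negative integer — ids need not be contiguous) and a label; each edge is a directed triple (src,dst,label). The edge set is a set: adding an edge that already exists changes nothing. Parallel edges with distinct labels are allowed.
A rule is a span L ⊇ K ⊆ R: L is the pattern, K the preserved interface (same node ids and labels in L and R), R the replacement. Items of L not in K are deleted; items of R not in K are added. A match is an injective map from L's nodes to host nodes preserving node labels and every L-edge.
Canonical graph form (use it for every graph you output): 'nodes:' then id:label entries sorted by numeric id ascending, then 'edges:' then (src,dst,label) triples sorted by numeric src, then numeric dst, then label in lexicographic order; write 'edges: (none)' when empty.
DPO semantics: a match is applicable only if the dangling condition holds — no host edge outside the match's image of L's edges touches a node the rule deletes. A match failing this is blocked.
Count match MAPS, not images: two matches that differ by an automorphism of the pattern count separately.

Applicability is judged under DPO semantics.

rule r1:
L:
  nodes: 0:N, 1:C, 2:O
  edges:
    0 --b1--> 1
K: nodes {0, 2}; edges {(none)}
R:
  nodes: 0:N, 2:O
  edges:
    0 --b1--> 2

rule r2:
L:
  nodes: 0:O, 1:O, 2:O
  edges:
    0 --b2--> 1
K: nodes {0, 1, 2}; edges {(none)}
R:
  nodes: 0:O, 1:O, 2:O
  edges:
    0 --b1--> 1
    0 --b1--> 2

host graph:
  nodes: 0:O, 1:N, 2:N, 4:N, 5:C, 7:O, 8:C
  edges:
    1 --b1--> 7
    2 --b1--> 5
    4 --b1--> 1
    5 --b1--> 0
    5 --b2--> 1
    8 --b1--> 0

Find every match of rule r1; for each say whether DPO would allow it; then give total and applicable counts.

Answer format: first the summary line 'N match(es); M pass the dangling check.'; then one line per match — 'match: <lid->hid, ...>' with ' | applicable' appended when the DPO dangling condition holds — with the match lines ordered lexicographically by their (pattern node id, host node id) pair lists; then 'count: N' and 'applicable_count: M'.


2 match(es); 0 pass the dangling check.
match: 0->2, 1->5, 2->0
match: 0->2, 1->5, 2->7
count: 2
applicable_count: 0


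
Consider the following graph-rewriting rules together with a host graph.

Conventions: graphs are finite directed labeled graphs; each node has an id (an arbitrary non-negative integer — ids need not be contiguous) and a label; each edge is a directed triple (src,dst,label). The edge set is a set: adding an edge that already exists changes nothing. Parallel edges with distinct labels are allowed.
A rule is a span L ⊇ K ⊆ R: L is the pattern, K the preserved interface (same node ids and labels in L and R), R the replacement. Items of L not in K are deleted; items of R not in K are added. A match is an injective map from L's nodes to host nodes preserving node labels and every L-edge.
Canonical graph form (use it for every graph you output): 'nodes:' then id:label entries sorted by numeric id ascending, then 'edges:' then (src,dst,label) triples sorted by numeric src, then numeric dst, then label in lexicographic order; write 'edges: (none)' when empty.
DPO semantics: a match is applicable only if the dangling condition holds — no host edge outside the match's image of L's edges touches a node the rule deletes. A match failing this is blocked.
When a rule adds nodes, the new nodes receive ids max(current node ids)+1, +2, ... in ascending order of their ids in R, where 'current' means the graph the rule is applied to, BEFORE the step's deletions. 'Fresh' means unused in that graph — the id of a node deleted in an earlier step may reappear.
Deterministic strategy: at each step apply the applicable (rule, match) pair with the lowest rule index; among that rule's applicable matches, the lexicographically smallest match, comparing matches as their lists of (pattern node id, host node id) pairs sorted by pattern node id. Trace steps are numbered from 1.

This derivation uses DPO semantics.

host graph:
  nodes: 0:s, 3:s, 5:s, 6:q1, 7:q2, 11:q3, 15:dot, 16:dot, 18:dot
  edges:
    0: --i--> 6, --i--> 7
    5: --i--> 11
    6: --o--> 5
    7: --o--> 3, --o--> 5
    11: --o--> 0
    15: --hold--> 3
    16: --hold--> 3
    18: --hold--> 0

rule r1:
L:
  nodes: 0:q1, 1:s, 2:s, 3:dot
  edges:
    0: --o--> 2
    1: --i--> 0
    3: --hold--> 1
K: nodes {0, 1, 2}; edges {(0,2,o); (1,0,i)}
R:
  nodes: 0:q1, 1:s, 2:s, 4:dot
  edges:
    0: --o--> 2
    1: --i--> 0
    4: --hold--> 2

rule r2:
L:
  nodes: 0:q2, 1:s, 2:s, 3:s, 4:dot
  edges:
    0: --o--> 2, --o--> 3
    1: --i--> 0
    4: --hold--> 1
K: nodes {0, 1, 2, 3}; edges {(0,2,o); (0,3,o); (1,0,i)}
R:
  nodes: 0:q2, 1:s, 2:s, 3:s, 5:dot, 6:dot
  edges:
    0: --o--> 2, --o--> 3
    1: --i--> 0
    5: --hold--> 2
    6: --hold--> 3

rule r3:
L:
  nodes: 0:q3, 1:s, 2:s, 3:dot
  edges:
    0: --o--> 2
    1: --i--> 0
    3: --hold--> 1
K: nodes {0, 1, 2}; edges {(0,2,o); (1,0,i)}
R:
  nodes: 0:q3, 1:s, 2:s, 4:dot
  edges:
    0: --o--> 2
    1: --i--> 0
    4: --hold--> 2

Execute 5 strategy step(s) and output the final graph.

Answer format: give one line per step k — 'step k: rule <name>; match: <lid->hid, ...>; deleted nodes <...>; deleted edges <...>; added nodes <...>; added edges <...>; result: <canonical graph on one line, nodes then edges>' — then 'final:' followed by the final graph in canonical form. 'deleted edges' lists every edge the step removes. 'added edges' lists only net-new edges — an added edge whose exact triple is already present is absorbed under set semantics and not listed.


step 1: rule r1; match: 0->6, 1->0, 2->5, 3->18; deleted nodes 18; deleted edges (18,0,hold); added nodes 19; added edges (19,5,hold); result: nodes: 0:s, 3:s, 5:s, 6:q1, 7:q2, 11:q3, 15:dot, 16:dot, 19:dot edges: (0,6,i); (0,7,i); (5,11,i); (6,5,o); (7,3,o); (7,5,o); (11,0,o); (15,3,hold); (16,3,hold); (19,5,hold)
step 2: rule r3; match: 0->11, 1->5, 2->0, 3->19; deleted nodes 19; deleted edges (19,5,hold); added nodes 20; added edges (20,0,hold); result: nodes: 0:s, 3:s, 5:s, 6:q1, 7:q2, 11:q3, 15:dot, 16:dot, 20:dot edges: (0,6,i); (0,7,i); (5,11,i); (6,5,o); (7,3,o); (7,5,o); (11,0,o); (15,3,hold); (16,3,hold); (20,0,hold)
step 3: rule r1; match: 0->6, 1->0, 2->5, 3->20; deleted nodes 20; deleted edges (20,0,hold); added nodes 21; added edges (21,5,hold); result: nodes: 0:s, 3:s, 5:s, 6:q1, 7:q2, 11:q3, 15:dot, 16:dot, 21:dot edges: (0,6,i); (0,7,i); (5,11,i); (6,5,o); (7,3,o); (7,5,o); (11,0,o); (15,3,hold); (16,3,hold); (21,5,hold)
step 4: rule r3; match: 0->11, 1->5, 2->0, 3->21; deleted nodes 21; deleted edges (21,5,hold); added nodes 22; added edges (22,0,hold); result: nodes: 0:s, 3:s, 5:s, 6:q1, 7:q2, 11:q3, 15:dot, 16:dot, 22:dot edges: (0,6,i); (0,7,i); (5,11,i); (6,5,o); (7,3,o); (7,5,o); (11,0,o); (15,3,hold); (16,3,hold); (22,0,hold)
step 5: rule r1; match: 0->6, 1->0, 2->5, 3->22; deleted nodes 22; deleted edges (22,0,hold); added nodes 23; added edges (23,5,hold); result: nodes: 0:s, 3:s, 5:s, 6:q1, 7:q2, 11:q3, 15:dot, 16:dot, 23:dot edges: (0,6,i); (0,7,i); (5,11,i); (6,5,o); (7,3,o); (7,5,o); (11,0,o); (15,3,hold); (16,3,hold); (23,5,hold)
final:
nodes: 0:s, 3:s, 5:s, 6:q1, 7:q2, 11:q3, 15:dot, 16:dot, 23:dot
edges: (0,6,i); (0,7,i); (5,11,i); (6,5,o); (7,3,o); (7,5,o); (11,0,o); (15,3,hold); (16,3,hold); (23,5,hold)


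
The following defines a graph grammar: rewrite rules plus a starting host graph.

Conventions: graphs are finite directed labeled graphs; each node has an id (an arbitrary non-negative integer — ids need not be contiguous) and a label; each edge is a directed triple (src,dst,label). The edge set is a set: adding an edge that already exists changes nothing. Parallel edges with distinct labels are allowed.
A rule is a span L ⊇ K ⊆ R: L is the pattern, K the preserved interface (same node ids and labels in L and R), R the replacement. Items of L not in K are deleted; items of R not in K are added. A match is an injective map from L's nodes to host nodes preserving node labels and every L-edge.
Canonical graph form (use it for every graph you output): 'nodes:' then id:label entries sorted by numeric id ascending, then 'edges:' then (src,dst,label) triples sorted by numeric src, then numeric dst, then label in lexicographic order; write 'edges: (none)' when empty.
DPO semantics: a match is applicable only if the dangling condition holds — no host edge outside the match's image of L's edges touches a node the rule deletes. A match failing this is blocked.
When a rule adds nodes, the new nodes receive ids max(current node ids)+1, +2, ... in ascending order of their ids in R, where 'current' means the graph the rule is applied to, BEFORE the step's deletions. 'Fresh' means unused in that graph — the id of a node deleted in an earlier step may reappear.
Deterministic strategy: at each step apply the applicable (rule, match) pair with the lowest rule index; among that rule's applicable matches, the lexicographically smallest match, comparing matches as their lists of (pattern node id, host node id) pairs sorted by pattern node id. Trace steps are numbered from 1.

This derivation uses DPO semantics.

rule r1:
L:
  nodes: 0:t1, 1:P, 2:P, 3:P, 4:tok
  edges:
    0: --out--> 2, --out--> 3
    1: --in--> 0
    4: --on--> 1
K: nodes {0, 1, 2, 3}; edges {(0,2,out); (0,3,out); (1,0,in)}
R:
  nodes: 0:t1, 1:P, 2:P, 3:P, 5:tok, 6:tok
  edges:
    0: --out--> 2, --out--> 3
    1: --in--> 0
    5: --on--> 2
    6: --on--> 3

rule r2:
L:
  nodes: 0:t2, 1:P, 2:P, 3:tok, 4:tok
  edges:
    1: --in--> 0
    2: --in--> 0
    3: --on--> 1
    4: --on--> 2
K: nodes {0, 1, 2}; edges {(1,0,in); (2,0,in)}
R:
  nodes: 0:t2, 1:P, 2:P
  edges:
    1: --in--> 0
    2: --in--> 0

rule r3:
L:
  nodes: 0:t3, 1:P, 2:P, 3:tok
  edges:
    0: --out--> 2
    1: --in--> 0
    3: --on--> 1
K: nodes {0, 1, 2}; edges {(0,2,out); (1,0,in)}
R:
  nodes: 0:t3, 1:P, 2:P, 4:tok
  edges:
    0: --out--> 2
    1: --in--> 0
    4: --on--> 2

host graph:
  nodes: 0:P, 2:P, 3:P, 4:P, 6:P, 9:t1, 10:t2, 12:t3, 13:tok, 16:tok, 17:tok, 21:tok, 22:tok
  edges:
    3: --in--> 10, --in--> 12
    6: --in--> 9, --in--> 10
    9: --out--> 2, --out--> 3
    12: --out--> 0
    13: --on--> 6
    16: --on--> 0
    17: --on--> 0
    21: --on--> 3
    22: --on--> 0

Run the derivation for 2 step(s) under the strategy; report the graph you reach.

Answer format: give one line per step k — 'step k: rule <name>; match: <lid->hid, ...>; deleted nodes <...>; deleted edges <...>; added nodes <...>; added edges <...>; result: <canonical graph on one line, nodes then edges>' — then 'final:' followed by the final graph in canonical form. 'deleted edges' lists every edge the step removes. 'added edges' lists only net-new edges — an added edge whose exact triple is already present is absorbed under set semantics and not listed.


step 1: rule r1; match: 0->9, 1->6, 2->2, 3->3, 4->13; deleted nodes 13; deleted edges (13,6,on); added nodes 23, 24; added edges (23,2,on); (24,3,on); result: nodes: 0:P, 2:P, 3:P, 4:P, 6:P, 9:t1, 10:t2, 12:t3, 16:tok, 17:tok, 21:tok, 22:tok, 23:tok, 24:tok edges: (3,10,in); (3,12,in); (6,9,in); (6,10,in); (9,2,out); (9,3,out); (12,0,out); (16,0,on); (17,0,on); (21,3,on); (22,0,on); (23,2,on); (24,3,on)
step 2: rule r3; match: 0->12, 1->3, 2->0, 3->21; deleted nodes 21; deleted edges (21,3,on); added nodes 25; added edges (25,0,on); result: nodes: 0:P, 2:P, 3:P, 4:P, 6:P, 9:t1, 10:t2, 12:t3, 16:tok, 17:tok, 22:tok, 23:tok, 24:tok, 25:tok edges: (3,10,in); (3,12,in); (6,9,in); (6,10,in); (9,2,out); (9,3,out); (12,0,out); (16,0,on); (17,0,on); (22,0,on); (23,2,on); (24,3,on); (25,0,on)
final:
nodes: 0:P, 2:P, 3:P, 4:P, 6:P, 9:t1, 10:t2, 12:t3, 16:tok, 17:tok, 22:tok, 23:tok, 24:tok, 25:tok
edges: (3,10,in); (3,12,in); (6,9,in); (6,10,in); (9,2,out); (9,3,out); (12,0,out); (16,0,on); (17,0,on); (22,0,on); (23,2,on); (24,3,on); (25,0,on)


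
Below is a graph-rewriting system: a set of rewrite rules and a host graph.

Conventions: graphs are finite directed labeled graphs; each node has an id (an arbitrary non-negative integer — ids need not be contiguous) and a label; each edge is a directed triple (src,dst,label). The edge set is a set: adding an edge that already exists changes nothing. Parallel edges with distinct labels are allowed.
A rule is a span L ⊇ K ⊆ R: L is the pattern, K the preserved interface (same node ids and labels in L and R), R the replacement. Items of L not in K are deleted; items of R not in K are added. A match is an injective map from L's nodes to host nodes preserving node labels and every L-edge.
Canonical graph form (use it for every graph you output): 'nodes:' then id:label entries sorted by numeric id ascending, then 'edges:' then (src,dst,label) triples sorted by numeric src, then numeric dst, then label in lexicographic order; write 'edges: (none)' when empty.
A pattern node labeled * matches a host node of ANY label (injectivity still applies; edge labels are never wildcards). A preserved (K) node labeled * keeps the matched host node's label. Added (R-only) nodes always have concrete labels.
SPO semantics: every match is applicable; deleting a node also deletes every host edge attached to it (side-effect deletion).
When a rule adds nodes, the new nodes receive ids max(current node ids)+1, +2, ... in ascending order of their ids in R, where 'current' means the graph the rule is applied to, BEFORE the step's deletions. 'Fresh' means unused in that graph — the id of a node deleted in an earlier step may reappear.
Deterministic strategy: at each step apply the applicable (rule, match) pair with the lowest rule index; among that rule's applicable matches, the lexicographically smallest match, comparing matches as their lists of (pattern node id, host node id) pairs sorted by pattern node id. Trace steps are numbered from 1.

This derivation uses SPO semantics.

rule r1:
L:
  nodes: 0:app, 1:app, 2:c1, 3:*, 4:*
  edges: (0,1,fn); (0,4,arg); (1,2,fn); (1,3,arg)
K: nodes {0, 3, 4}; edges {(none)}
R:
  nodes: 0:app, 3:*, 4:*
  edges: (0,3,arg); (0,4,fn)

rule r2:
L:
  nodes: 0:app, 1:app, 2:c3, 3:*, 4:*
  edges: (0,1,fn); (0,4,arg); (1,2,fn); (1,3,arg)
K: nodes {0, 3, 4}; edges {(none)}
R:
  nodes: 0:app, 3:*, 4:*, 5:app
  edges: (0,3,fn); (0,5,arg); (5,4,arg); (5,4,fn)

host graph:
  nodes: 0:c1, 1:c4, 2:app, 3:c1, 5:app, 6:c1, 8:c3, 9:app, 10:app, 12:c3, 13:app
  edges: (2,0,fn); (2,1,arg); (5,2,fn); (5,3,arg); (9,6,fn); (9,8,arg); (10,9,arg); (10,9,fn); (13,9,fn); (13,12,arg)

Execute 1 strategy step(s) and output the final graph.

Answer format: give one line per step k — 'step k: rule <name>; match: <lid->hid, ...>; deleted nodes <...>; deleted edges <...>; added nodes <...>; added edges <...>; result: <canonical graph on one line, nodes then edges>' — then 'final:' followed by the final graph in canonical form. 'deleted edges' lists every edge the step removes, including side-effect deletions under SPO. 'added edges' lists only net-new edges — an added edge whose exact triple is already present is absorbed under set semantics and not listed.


step 1: rule r1; match: 0->5, 1->2, 2->0, 3->1, 4->3; deleted nodes 0, 2; deleted edges (2,0,fn); (2,1,arg); (5,2,fn); (5,3,arg); added nodes (none); added edges (5,1,arg); (5,3,fn); result: nodes: 1:c4, 3:c1, 5:app, 6:c1, 8:c3, 9:app, 10:app, 12:c3, 13:app edges: (5,1,arg); (5,3,fn); (9,6,fn); (9,8,arg); (10,9,arg); (10,9,fn); (13,9,fn); (13,12,arg)
final:
nodes: 1:c4, 3:c1, 5:app, 6:c1, 8:c3, 9:app, 10:app, 12:c3, 13:app
edges: (5,1,arg); (5,3,fn); (9,6,fn); (9,8,arg); (10,9,arg); (10,9,fn); (13,9,fn); (13,12,arg)


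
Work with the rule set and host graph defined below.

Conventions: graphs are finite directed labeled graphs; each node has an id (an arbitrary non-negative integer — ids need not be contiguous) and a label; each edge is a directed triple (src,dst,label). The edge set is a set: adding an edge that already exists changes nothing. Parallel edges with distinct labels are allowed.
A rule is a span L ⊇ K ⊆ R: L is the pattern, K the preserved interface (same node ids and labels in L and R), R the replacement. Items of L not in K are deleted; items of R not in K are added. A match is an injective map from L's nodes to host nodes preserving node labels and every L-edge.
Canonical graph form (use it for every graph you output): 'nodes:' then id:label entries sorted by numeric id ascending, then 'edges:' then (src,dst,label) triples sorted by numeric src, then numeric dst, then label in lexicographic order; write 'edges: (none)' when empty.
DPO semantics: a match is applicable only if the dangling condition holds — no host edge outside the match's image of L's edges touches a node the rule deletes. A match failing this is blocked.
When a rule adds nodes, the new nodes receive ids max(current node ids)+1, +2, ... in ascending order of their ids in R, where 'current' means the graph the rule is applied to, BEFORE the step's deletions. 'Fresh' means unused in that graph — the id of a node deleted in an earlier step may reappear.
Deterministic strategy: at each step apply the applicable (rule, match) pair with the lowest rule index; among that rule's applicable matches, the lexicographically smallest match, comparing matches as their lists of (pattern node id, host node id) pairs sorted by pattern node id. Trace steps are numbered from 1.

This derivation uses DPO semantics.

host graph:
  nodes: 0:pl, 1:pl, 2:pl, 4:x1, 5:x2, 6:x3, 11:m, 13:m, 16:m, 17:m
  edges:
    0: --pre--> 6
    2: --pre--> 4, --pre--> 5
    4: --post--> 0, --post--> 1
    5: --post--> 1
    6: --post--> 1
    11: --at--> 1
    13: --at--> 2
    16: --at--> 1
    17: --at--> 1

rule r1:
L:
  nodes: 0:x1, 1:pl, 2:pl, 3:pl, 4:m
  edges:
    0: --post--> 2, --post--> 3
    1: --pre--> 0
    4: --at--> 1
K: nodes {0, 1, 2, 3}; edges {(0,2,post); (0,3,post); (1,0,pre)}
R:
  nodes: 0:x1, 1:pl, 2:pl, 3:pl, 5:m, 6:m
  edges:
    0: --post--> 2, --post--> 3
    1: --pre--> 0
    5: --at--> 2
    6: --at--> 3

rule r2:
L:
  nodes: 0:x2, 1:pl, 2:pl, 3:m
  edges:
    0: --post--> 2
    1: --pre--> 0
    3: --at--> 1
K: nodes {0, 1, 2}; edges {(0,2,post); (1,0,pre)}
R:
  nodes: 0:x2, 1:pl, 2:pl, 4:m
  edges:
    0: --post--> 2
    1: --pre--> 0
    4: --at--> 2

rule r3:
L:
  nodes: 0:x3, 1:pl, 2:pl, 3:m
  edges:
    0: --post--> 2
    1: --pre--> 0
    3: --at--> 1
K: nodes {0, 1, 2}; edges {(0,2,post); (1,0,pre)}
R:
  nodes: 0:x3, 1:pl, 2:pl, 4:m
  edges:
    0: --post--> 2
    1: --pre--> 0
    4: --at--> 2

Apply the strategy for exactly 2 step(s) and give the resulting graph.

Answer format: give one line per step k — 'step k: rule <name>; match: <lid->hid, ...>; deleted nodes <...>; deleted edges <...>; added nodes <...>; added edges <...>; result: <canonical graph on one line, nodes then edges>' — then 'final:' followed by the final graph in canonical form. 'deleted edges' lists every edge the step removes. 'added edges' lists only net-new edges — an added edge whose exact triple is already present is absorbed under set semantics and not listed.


step 1: rule r1; match: 0->4, 1->2, 2->0, 3->1, 4->13; deleted nodes 13; deleted edges (13,2,at); added nodes 18, 19; added edges (18,0,at); (19,1,at); result: nodes: 0:pl, 1:pl, 2:pl, 4:x1, 5:x2, 6:x3, 11:m, 16:m, 17:m, 18:m, 19:m edges: (0,6,pre); (2,4,pre); (2,5,pre); (4,0,post); (4,1,post); (5,1,post); (6,1,post); (11,1,at); (16,1,at); (17,1,at); (18,0,at); (19,1,at)
step 2: rule r3; match: 0->6, 1->0, 2->1, 3->18; deleted nodes 18; deleted edges (18,0,at); added nodes 20; added edges (20,1,at); result: nodes: 0:pl, 1:pl, 2:pl, 4:x1, 5:x2, 6:x3, 11:m, 16:m, 17:m, 19:m, 20:m edges: (0,6,pre); (2,4,pre); (2,5,pre); (4,0,post); (4,1,post); (5,1,post); (6,1,post); (11,1,at); (16,1,at); (17,1,at); (19,1,at); (20,1,at)
final:
nodes: 0:pl, 1:pl, 2:pl, 4:x1, 5:x2, 6:x3, 11:m, 16:m, 17:m, 19:m, 20:m
edges: (0,6,pre); (2,4,pre); (2,5,pre); (4,0,post); (4,1,post); (5,1,post); (6,1,post); (11,1,at); (16,1,at); (17,1,at); (19,1,at); (20,1,at)


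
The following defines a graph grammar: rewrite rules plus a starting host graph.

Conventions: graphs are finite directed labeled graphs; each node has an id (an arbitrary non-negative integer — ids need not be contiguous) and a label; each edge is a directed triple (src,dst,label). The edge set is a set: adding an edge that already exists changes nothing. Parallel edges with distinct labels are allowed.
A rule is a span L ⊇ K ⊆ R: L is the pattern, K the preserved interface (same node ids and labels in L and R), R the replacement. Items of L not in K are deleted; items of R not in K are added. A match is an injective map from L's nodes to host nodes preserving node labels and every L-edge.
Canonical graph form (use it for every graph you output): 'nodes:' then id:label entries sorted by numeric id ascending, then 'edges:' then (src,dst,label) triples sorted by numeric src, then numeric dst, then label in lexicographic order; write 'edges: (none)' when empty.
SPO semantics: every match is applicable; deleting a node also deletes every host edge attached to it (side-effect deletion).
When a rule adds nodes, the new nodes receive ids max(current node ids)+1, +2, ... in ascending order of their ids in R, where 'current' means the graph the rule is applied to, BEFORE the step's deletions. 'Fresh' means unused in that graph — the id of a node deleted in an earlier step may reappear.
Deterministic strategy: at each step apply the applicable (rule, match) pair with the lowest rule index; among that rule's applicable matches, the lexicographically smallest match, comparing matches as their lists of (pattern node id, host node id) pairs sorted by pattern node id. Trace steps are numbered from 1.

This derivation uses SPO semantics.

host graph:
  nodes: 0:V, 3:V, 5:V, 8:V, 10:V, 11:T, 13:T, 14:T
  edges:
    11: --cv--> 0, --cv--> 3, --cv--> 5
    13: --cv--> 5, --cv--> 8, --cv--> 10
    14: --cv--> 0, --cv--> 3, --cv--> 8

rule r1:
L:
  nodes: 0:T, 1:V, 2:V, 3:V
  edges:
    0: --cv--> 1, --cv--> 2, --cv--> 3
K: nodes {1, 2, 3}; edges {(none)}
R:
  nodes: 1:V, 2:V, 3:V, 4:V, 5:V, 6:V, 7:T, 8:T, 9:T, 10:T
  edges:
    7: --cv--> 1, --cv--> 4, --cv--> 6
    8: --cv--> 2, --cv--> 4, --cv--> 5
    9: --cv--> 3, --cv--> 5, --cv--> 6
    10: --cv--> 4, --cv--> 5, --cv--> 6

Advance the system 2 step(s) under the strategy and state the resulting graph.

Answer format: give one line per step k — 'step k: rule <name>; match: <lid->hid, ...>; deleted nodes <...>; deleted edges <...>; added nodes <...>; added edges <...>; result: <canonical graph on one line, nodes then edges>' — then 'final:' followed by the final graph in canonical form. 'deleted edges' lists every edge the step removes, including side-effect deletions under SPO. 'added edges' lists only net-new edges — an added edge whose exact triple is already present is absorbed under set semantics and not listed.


step 1: rule r1; match: 0->11, 1->0, 2->3, 3->5; deleted nodes 11; deleted edges (11,0,cv); (11,3,cv); (11,5,cv); added nodes 15, 16, 17, 18, 19, 20, 21; added edges (18,0,cv); (18,15,cv); (18,17,cv); (19,3,cv); (19,15,cv); (19,16,cv); (20,5,cv); (20,16,cv); (20,17,cv); (21,15,cv); (21,16,cv); (21,17,cv); result: nodes: 0:V, 3:V, 5:V, 8:V, 10:V, 13:T, 14:T, 15:V, 16:V, 17:V, 18:T, 19:T, 20:T, 21:T edges: (13,5,cv); (13,8,cv); (13,10,cv); (14,0,cv); (14,3,cv); (14,8,cv); (18,0,cv); (18,15,cv); (18,17,cv); (19,3,cv); (19,15,cv); (19,16,cv); (20,5,cv); (20,16,cv); (20,17,cv); (21,15,cv); (21,16,cv); (21,17,cv)
step 2: rule r1; match: 0->13, 1->5, 2->8, 3->10; deleted nodes 13; deleted edges (13,5,cv); (13,8,cv); (13,10,cv); added nodes 22, 23, 24, 25, 26, 27, 28; added edges (25,5,cv); (25,22,cv); (25,24,cv); (26,8,cv); (26,22,cv); (26,23,cv); (27,10,cv); (27,23,cv); (27,24,cv); (28,22,cv); (28,23,cv); (28,24,cv); result: nodes: 0:V, 3:V, 5:V, 8:V, 10:V, 14:T, 15:V, 16:V, 17:V, 18:T, 19:T, 20:T, 21:T, 22:V, 23:V, 24:V, 25:T, 26:T, 27:T, 28:T edges: (14,0,cv); (14,3,cv); (14,8,cv); (18,0,cv); (18,15,cv); (18,17,cv); (19,3,cv); (19,15,cv); (19,16,cv); (20,5,cv); (20,16,cv); (20,17,cv); (21,15,cv); (21,16,cv); (21,17,cv); (25,5,cv); (25,22,cv); (25,24,cv); (26,8,cv); (26,22,cv); (26,23,cv); (27,10,cv); (27,23,cv); (27,24,cv); (28,22,cv); (28,23,cv); (28,24,cv)
final:
nodes: 0:V, 3:V, 5:V, 8:V, 10:V, 14:T, 15:V, 16:V, 17:V, 18:T, 19:T, 20:T, 21:T, 22:V, 23:V, 24:V, 25:T, 26:T, 27:T, 28:T
edges: (14,0,cv); (14,3,cv); (14,8,cv); (18,0,cv); (18,15,cv); (18,17,cv); (19,3,cv); (19,15,cv); (19,16,cv); (20,5,cv); (20,16,cv); (20,17,cv); (21,15,cv); (21,16,cv); (21,17,cv); (25,5,cv); (25,22,cv); (25,24,cv); (26,8,cv); (26,22,cv); (26,23,cv); (27,10,cv); (27,23,cv); (27,24,cv); (28,22,cv); (28,23,cv); (28,24,cv)


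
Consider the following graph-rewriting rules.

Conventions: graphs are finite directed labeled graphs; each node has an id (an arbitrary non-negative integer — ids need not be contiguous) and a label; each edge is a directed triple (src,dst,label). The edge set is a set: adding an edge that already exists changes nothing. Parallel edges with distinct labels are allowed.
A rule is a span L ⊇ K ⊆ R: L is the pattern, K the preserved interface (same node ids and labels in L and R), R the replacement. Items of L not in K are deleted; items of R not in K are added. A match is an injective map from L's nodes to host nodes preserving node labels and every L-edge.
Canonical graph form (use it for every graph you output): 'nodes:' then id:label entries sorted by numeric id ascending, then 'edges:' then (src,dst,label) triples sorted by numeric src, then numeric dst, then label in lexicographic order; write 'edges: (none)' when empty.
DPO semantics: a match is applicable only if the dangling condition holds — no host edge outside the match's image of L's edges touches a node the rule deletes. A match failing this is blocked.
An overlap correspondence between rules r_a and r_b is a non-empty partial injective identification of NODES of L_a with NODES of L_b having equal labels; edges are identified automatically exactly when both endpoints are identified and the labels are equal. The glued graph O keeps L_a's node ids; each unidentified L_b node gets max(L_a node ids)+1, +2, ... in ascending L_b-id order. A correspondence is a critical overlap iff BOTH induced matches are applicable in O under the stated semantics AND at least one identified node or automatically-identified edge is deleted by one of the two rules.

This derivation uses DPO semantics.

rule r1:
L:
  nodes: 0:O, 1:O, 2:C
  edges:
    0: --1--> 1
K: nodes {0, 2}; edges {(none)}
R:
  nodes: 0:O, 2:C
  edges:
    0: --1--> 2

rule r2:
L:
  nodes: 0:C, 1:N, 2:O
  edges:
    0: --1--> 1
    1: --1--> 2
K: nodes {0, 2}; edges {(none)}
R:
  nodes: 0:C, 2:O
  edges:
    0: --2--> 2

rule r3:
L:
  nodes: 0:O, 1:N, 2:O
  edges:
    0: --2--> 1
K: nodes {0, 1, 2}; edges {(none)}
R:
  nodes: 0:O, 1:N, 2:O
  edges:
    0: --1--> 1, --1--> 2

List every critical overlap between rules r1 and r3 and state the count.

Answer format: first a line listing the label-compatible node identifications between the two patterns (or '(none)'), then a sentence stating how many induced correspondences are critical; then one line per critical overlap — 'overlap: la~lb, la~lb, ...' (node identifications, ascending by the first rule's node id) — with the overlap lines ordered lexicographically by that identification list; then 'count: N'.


label-compatible node identifications between L(r1) and L(r3): 0~0, 0~2, 1~0, 1~2
2 of the induced correspondences are critical overlaps of r1 and r3.
overlap: 0~0, 1~2
overlap: 1~2
count: 2


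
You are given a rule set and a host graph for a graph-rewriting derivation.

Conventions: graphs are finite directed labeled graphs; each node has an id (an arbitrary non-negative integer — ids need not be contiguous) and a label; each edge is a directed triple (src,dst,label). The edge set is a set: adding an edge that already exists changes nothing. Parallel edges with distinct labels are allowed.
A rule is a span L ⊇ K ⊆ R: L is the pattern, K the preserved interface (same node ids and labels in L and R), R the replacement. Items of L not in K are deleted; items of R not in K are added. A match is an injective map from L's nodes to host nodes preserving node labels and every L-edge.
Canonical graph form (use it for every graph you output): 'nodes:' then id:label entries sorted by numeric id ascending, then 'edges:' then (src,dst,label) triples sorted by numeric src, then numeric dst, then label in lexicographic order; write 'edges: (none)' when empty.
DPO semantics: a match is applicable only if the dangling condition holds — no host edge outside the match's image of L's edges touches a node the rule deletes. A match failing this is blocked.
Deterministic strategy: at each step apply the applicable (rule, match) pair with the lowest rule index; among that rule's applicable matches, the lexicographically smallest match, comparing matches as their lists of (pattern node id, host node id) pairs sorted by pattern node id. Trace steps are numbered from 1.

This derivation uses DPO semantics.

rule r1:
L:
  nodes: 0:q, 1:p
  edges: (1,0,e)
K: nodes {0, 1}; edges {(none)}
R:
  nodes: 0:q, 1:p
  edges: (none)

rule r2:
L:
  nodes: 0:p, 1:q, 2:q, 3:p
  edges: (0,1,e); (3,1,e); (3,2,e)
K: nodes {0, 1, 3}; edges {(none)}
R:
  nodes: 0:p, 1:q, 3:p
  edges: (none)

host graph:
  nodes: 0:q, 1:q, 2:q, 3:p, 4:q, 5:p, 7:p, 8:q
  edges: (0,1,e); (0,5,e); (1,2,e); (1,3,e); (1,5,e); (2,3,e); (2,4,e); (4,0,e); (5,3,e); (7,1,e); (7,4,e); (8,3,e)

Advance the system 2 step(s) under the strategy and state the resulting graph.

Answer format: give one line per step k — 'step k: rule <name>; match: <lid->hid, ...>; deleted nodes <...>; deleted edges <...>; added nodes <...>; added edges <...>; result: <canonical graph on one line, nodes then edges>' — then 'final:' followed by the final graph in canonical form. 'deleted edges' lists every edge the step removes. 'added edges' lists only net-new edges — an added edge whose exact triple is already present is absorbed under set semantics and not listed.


step 1: rule r1; match: 0->1, 1->7; deleted nodes (none); deleted edges (7,1,e); added nodes (none); added edges (none); result: nodes: 0:q, 1:q, 2:q, 3:p, 4:q, 5:p, 7:p, 8:q edges: (0,1,e); (0,5,e); (1,2,e); (1,3,e); (1,5,e); (2,3,e); (2,4,e); (4,0,e); (5,3,e); (7,4,e); (8,3,e)
step 2: rule r1; match: 0->4, 1->7; deleted nodes (none); deleted edges (7,4,e); added nodes (none); added edges (none); result: nodes: 0:q, 1:q, 2:q, 3:p, 4:q, 5:p, 7:p, 8:q edges: (0,1,e); (0,5,e); (1,2,e); (1,3,e); (1,5,e); (2,3,e); (2,4,e); (4,0,e); (5,3,e); (8,3,e)
final:
nodes: 0:q, 1:q, 2:q, 3:p, 4:q, 5:p, 7:p, 8:q
edges: (0,1,e); (0,5,e); (1,2,e); (1,3,e); (1,5,e); (2,3,e); (2,4,e); (4,0,e); (5,3,e); (8,3,e)


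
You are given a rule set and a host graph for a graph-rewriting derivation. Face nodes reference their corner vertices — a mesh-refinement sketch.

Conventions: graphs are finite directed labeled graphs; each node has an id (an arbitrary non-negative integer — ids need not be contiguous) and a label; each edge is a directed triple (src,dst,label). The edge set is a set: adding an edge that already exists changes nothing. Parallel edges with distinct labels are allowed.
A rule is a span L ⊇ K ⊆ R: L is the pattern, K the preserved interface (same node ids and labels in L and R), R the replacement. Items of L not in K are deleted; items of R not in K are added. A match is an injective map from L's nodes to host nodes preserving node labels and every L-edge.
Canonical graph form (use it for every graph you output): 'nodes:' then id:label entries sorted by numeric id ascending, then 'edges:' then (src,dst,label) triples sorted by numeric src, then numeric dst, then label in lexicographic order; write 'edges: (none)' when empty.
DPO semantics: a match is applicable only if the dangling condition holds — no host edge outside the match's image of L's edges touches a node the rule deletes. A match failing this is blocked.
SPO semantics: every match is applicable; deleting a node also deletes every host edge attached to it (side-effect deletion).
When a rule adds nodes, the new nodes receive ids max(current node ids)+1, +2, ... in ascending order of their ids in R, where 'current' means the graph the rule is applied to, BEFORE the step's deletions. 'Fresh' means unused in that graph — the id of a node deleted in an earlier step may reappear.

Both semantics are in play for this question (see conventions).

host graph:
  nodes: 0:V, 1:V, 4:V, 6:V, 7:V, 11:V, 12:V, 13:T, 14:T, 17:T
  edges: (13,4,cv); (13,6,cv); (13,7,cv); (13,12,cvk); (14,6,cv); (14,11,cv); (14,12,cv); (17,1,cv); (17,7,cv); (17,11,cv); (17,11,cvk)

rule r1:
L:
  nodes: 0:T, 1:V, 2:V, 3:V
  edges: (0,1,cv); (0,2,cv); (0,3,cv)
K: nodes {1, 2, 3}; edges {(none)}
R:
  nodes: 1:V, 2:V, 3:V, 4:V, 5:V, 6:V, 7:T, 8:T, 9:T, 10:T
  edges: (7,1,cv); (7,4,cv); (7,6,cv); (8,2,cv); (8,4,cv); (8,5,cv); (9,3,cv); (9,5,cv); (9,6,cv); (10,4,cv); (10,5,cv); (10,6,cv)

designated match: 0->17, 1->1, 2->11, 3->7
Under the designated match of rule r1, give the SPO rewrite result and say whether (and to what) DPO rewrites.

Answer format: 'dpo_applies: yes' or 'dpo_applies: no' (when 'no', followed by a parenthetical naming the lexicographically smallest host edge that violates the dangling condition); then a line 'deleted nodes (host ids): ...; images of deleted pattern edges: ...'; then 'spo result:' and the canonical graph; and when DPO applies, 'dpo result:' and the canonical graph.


dpo_applies: no
(the rule deletes node 17, which keeps host edge (17,11,cvk) outside the match image — the dangling condition fails, DPO blocks; SPO proceeds and side-deletes such edges)
deleted nodes (host ids): 17; images of deleted pattern edges: (17,1,cv); (17,7,cv); (17,11,cv)
spo result:
nodes: 0:V, 1:V, 4:V, 6:V, 7:V, 11:V, 12:V, 13:T, 14:T, 18:V, 19:V, 20:V, 21:T, 22:T, 23:T, 24:T
edges: (13,4,cv); (13,6,cv); (13,7,cv); (13,12,cvk); (14,6,cv); (14,11,cv); (14,12,cv); (21,1,cv); (21,18,cv); (21,20,cv); (22,11,cv); (22,18,cv); (22,19,cv); (23,7,cv); (23,19,cv); (23,20,cv); (24,18,cv); (24,19,cv); (24,20,cv)


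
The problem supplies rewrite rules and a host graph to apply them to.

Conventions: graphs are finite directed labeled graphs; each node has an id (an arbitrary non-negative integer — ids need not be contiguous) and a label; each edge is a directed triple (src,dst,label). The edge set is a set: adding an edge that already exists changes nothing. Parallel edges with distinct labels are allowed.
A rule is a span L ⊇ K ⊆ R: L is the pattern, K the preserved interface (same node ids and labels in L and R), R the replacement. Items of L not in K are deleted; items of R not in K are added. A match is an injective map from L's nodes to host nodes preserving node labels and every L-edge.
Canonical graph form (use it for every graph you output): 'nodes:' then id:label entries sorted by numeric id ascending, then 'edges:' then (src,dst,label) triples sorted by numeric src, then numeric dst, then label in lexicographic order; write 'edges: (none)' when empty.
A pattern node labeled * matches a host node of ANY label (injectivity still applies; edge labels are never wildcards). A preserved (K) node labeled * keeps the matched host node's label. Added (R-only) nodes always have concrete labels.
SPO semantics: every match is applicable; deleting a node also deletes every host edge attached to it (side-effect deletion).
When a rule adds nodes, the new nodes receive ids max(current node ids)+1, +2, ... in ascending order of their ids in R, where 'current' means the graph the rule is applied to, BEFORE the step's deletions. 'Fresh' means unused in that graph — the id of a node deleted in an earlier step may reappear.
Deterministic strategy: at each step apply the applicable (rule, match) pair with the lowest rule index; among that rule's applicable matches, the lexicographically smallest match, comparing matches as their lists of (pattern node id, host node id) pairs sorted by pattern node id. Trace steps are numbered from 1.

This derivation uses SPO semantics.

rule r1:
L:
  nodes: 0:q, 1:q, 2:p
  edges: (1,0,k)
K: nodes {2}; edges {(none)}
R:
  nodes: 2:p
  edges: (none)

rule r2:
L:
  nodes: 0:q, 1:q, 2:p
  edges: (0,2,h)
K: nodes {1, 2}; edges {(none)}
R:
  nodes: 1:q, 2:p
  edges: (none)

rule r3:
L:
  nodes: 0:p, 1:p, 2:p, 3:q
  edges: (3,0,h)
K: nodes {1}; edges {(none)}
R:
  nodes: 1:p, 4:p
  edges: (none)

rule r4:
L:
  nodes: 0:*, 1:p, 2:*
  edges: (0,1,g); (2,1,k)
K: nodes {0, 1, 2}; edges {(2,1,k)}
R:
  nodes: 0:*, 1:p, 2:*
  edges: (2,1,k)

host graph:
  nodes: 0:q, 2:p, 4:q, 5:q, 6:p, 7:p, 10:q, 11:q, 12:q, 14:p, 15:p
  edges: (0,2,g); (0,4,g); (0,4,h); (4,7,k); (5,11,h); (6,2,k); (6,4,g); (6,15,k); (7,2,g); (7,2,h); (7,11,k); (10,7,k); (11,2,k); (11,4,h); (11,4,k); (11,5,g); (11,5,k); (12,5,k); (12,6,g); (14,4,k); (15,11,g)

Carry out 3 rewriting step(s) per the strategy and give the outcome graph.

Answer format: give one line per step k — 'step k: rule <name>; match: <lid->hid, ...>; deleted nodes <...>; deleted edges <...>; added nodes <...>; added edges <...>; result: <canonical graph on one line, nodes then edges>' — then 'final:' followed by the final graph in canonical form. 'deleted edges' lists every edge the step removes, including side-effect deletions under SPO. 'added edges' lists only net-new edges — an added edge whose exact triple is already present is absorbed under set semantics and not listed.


step 1: rule r1; match: 0->4, 1->11, 2->2; deleted nodes 4, 11; deleted edges (0,4,g); (0,4,h); (4,7,k); (5,11,h); (6,4,g); (7,11,k); (11,2,k); (11,4,h); (11,4,k); (11,5,g); (11,5,k); (14,4,k); (15,11,g); added nodes (none); added edges (none); result: nodes: 0:q, 2:p, 5:q, 6:p, 7:p, 10:q, 12:q, 14:p, 15:p edges: (0,2,g); (6,2,k); (6,15,k); (7,2,g); (7,2,h); (10,7,k); (12,5,k); (12,6,g)
step 2: rule r1; match: 0->5, 1->12, 2->2; deleted nodes 5, 12; deleted edges (12,5,k); (12,6,g); added nodes (none); added edges (none); result: nodes: 0:q, 2:p, 6:p, 7:p, 10:q, 14:p, 15:p edges: (0,2,g); (6,2,k); (6,15,k); (7,2,g); (7,2,h); (10,7,k)
step 3: rule r4; match: 0->0, 1->2, 2->6; deleted nodes (none); deleted edges (0,2,g); added nodes (none); added edges (none); result: nodes: 0:q, 2:p, 6:p, 7:p, 10:q, 14:p, 15:p edges: (6,2,k); (6,15,k); (7,2,g); (7,2,h); (10,7,k)
final:
nodes: 0:q, 2:p, 6:p, 7:p, 10:q, 14:p, 15:p
edges: (6,2,k); (6,15,k); (7,2,g); (7,2,h); (10,7,k)


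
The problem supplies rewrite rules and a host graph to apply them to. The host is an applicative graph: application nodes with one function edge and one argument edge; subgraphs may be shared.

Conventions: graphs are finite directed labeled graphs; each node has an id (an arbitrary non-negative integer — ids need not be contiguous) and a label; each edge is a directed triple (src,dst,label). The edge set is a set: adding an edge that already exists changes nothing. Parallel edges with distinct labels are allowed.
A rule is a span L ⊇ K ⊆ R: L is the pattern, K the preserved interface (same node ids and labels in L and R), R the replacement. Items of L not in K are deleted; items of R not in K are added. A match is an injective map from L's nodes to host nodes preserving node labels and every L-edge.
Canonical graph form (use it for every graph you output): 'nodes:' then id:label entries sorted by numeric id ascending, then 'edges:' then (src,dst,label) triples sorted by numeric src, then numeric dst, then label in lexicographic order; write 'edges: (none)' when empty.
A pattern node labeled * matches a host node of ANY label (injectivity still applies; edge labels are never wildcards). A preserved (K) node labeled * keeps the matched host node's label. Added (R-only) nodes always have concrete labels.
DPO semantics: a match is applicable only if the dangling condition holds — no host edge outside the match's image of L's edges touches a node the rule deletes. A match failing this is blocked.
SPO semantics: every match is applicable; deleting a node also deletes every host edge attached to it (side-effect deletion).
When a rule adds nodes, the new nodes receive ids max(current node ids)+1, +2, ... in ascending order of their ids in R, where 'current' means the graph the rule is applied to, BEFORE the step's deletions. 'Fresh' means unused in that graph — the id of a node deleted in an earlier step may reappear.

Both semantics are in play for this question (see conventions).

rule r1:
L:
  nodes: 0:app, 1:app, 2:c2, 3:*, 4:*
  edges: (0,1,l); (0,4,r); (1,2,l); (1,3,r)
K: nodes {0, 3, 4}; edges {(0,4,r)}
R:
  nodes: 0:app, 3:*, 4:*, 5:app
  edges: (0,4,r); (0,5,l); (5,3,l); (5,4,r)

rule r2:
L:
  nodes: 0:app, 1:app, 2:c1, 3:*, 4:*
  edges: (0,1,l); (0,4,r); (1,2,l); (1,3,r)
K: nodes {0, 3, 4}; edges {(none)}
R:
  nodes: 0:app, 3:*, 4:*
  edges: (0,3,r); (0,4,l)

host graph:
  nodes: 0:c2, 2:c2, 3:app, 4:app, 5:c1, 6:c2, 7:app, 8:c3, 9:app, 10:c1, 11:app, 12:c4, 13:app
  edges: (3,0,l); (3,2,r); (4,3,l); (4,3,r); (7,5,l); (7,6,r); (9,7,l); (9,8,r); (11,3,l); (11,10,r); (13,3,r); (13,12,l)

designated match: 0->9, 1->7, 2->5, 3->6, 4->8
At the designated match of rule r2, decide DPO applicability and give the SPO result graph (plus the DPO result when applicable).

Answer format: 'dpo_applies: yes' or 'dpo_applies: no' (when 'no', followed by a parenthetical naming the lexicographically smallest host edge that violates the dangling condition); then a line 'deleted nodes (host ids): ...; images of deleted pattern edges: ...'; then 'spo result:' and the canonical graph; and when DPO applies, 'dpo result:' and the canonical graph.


dpo_applies: yes
deleted nodes (host ids): 5, 7; images of deleted pattern edges: (7,5,l); (7,6,r); (9,7,l); (9,8,r)
spo result:
nodes: 0:c2, 2:c2, 3:app, 4:app, 6:c2, 8:c3, 9:app, 10:c1, 11:app, 12:c4, 13:app
edges: (3,0,l); (3,2,r); (4,3,l); (4,3,r); (9,6,r); (9,8,l); (11,3,l); (11,10,r); (13,3,r); (13,12,l)
dpo result:
nodes: 0:c2, 2:c2, 3:app, 4:app, 6:c2, 8:c3, 9:app, 10:c1, 11:app, 12:c4, 13:app
edges: (3,0,l); (3,2,r); (4,3,l); (4,3,r); (9,6,r); (9,8,l); (11,3,l); (11,10,r); (13,3,r); (13,12,l)
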